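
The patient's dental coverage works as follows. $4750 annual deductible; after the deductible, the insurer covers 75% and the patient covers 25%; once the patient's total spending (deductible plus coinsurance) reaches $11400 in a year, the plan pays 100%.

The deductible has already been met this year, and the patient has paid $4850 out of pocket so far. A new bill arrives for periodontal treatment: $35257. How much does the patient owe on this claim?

$6550

With the deductible met, the entire $35257 is subject to coinsurance.
Coinsurance: $35257 × 25% = $8814.25.
Adding $8814.25 to the $4850 already spent would give $13664.25, which exceeds the $11400 cap; the patient pays just $11400 − $4850 = $6550.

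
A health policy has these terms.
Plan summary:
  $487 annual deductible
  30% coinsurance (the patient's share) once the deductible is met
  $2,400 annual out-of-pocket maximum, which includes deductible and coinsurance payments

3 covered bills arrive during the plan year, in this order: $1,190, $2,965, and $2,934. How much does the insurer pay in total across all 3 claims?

Bill 1, $1,190: $487 finishes the deductible; $703 goes to coinsurance; patient's 30% is $210.90. Patient owes $697.90 (running OOP $697.90). Insurer: $1,190 − $697.90 = $492.10.
Bill 2, $2,965: deductible already satisfied, so patient's share is 30% × $2,965 = $889.50. Patient owes $889.50 (running OOP $1,587.40). Plan pays $2,965 − $889.50 = $2,075.50.
Bill 3, $2,934: 30% coinsurance on $2,934 = $880.20. Adding that to $1,587.40 gives $2,467.60, past the $2,400 cap; patient pays only $2,400 − $1,587.40 = $812.60. Plan pays $2,934 − $812.60 = $2,121.40.
Insurer total: $492.10 + $2,075.50 + $2,121.40 = $4,689.

$4,689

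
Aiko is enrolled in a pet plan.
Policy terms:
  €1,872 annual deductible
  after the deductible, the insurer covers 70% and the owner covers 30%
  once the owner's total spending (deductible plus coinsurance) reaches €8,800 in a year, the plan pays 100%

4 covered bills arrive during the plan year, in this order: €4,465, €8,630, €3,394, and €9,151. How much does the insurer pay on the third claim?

Bill 1, €4,465: €1,872 to deductible, leaving €2,593; owner's 30% is €777.90. Owner owes €2,649.90 (running OOP €2,649.90). Plan pays €4,465 − €2,649.90 = €1,815.10.
Bill 2, €8,630: 30% coinsurance on €8,630 = €2,589. Owner pays €2,589; OOP now €5,238.90. Plan pays €8,630 − €2,589 = €6,041.
Bill 3, €3,394: deductible already satisfied, so owner's share is 30% × €3,394 = €1,018.20. Owner owes €1,018.20 (running OOP €6,257.10). Insurer: €3,394 − €1,018.20 = €2,375.80.

€2,375.80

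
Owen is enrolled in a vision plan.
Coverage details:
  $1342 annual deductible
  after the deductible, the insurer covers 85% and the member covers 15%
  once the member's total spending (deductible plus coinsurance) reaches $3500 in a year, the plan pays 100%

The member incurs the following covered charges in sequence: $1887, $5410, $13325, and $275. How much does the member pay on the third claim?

Claim 1 — $1887: $1342 finishes the deductible; $545 goes to coinsurance; coinsurance $545 × 15% = $81.75. Member owes $1423.75 (running OOP $1423.75).
Claim 2 — $5410: 15% coinsurance on $5410 = $811.50. Cost to member: $811.50. OOP to date $2235.25.
Claim 3 — $13325: 15% coinsurance on $13325 = $1998.75. Adding that to $2235.25 gives $4234, past the $3500 cap; member pays only $3500 − $2235.25 = $1264.75.

$1264.75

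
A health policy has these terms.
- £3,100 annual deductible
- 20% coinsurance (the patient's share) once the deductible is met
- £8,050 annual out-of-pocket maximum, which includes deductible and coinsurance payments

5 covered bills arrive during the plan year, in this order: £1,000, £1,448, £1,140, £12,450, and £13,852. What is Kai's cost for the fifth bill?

#1 (£1,000): fully absorbed by the deductible. Patient pays £1,000; OOP now £1,000.
#2 (£1,448): entire amount goes to the deductible. Cost to patient: £1,448. OOP to date £2,448.
#3 (£1,140): £652 to deductible, leaving £488; patient's 20% is £97.60. Cost to patient: £749.60. OOP to date £3,197.60.
#4 (£12,450): deductible already satisfied, so patient's share is 20% × £12,450 = £2,490. Cost to patient: £2,490. OOP to date £5,687.60.
#5 (£13,852): 20% coinsurance on £13,852 = £2,770.40. OOP would hit £8,458 > £8,050, so the cap limits the patient to £8,050 − £5,687.60 = £2,362.40.

£2,362.40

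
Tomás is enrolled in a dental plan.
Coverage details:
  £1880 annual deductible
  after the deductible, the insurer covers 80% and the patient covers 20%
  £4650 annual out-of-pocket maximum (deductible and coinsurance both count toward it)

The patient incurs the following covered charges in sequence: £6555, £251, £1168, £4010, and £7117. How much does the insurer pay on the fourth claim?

£3208

#1 (£6555): £1880 finishes the deductible; £4675 goes to coinsurance; 20% of £4675 = £935. Patient pays £2815; OOP now £2815. Insurer: £6555 − £2815 = £3740.
#2 (£251): deductible met; 20% of £251 = £50.20. Patient owes £50.20 (running OOP £2865.20). Plan pays £251 − £50.20 = £200.80.
#3 (£1168): deductible met; 20% of £1168 = £233.60. Patient pays £233.60; OOP now £3098.80. Insurer: £1168 − £233.60 = £934.40.
#4 (£4010): deductible already satisfied, so patient's share is 20% × £4010 = £802. Patient pays £802; OOP now £3900.80. Plan pays £4010 − £802 = £3208.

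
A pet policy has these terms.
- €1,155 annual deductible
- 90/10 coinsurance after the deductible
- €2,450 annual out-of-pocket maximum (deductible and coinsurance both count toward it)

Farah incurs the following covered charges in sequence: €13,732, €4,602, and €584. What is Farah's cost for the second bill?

#1 (€13,732): €1,155 to deductible, leaving €12,577; owner's 10% is €1,257.70. Owner pays €2,412.70; OOP now €2,412.70.
#2 (€4,602): deductible already satisfied, so owner's share is 10% × €4,602 = €460.20. OOP would hit €2,872.90 > €2,450, so the cap limits the owner to €2,450 − €2,412.70 = €37.30.

€37.30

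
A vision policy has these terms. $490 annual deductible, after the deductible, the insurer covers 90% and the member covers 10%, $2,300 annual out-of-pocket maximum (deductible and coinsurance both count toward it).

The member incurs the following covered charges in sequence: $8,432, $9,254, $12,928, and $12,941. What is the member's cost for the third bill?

$90.40

Claim 1 ($8,432): $490 finishes the deductible; $7,942 goes to coinsurance; coinsurance $7,942 × 10% = $794.20. Member owes $1,284.20 (running OOP $1,284.20).
Claim 2 ($9,254): deductible met; 10% of $9,254 = $925.40. Member owes $925.40 (running OOP $2,209.60).
Claim 3 ($12,928): 10% coinsurance on $12,928 = $1,292.80. That would push OOP to $3,502.40, over the $2,300 cap, so member pays $2,300 − $2,209.60 = $90.40.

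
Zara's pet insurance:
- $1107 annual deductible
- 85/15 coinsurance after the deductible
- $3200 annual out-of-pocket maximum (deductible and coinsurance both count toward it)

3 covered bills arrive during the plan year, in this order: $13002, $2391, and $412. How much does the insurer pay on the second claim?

$2082.25

Bill 1, $13002: deductible takes $1107, $11895 remains; coinsurance $11895 × 15% = $1784.25. Owner owes $2891.25 (running OOP $2891.25). Plan pays $13002 − $2891.25 = $10110.75.
Bill 2, $2391: 15% coinsurance on $2391 = $358.65. OOP would hit $3249.90 > $3200, so the cap limits the owner to $3200 − $2891.25 = $308.75. Insurer: $2391 − $308.75 = $2082.25.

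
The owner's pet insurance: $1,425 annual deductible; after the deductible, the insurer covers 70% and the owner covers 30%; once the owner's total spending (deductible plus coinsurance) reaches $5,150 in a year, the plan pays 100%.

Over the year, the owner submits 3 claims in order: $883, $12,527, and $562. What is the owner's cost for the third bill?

$129.50

Claim 1 ($883): fully absorbed by the deductible. Owner pays $883; OOP now $883.
Claim 2 ($12,527): $542 finishes the deductible; $11,985 goes to coinsurance; 30% of $11,985 = $3,595.50. Owner pays $4,137.50; OOP now $5,020.50.
Claim 3 ($562): deductible already satisfied, so owner's share is 30% × $562 = $168.60. OOP would hit $5,189.10 > $5,150, so the cap limits the owner to $5,150 − $5,020.50 = $129.50.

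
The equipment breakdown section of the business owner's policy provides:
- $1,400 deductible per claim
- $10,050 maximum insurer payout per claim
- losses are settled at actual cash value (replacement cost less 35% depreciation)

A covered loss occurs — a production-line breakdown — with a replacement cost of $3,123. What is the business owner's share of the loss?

Depreciate 35%: the covered value is $3,123 × 0.65 = $2,029.95.
Less the $1,400 deductible: $2,029.95 − $1,400 = $629.95.
$629.95 is within the $10,050 limit, so the insurer pays $629.95.
The business owner bears the rest of the original loss: $3,123 − $629.95 = $2,493.05.

$2,493.05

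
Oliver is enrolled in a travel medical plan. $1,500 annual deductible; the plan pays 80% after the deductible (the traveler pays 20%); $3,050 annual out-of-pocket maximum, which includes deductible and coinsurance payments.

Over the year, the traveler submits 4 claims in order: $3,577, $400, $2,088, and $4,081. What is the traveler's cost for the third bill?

Bill 1, $3,577: $1,500 finishes the deductible; $2,077 goes to coinsurance; 20% of $2,077 = $415.40. Cost to traveler: $1,915.40. OOP to date $1,915.40.
Bill 2, $400: deductible already satisfied, so traveler's share is 20% × $400 = $80. Cost to traveler: $80. OOP to date $1,995.40.
Bill 3, $2,088: deductible met; 20% of $2,088 = $417.60. Cost to traveler: $417.60. OOP to date $2,413.

$417.60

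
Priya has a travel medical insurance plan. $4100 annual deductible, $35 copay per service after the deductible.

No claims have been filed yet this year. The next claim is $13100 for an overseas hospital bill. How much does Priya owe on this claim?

$4135

Nothing has been paid toward the $4100 deductible, so the first $4100 of this charge is applied there.
The remaining $9000 (= $13100 − $4100) moves to the copay.
Copay on this service: $35.
Traveler responsibility: $4100 + $35 = $4135.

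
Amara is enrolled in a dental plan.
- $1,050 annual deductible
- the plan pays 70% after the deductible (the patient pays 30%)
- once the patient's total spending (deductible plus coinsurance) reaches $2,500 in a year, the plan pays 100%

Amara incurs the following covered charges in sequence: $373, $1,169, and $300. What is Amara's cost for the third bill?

Claim 1 — $373: all of it applies to the deductible. Patient pays $373; OOP now $373.
Claim 2 — $1,169: $677 finishes the deductible; $492 goes to coinsurance; 30% of $492 = $147.60. Patient pays $824.60; OOP now $1,197.60.
Claim 3 — $300: deductible met; 30% of $300 = $90. Patient pays $90; OOP now $1,287.60.

$90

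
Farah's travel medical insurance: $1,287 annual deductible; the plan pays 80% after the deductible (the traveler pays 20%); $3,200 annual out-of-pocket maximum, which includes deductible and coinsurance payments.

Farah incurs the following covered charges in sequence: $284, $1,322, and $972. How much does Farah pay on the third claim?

$194.40

Bill 1, $284: fully absorbed by the deductible. Cost to traveler: $284. OOP to date $284.
Bill 2, $1,322: deductible takes $1,003, $319 remains; 20% of $319 = $63.80. Cost to traveler: $1,066.80. OOP to date $1,350.80.
Bill 3, $972: deductible already satisfied, so traveler's share is 20% × $972 = $194.40. Traveler owes $194.40 (running OOP $1,545.20).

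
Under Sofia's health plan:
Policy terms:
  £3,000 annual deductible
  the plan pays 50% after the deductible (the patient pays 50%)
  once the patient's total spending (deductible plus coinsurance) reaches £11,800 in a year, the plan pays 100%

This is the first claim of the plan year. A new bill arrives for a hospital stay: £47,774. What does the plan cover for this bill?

£35,974

The full £3,000 deductible is still open; £3,000 of this bill applies to it.
The remaining £44,774 (= £47,774 − £3,000) moves to coinsurance.
Coinsurance: £44,774 × 50% = £22,387.
So the patient owes £3,000 + £22,387 = £25,387 before any cap.
Adding £25,387 to the £0 already spent would give £25,387, which exceeds the £11,800 cap; the patient pays just £11,800 − £0 = £11,800.
The plan picks up £47,774 − £11,800 = £35,974.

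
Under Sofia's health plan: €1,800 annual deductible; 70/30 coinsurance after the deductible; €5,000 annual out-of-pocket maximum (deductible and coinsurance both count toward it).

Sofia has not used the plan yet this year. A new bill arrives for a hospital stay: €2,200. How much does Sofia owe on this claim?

The full €1,800 deductible is still open; €1,800 of this bill applies to it.
The remaining €400 (= €2,200 − €1,800) moves to coinsurance.
Coinsurance: €400 × 30% = €120.
Patient responsibility before any cap: €1,800 + €120 = €1,920.
Cumulative spending €0 + €1,920 = €1,920 stays under the €5,000 maximum.

€1,920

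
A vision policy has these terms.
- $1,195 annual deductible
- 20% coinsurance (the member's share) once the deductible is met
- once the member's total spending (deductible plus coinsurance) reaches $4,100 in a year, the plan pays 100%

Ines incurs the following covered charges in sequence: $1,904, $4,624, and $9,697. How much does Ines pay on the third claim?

$1,838.40

#1 ($1,904): deductible takes $1,195, $709 remains; member's 20% is $141.80. Member owes $1,336.80 (running OOP $1,336.80).
#2 ($4,624): deductible already satisfied, so member's share is 20% × $4,624 = $924.80. Member pays $924.80; OOP now $2,261.60.
#3 ($9,697): deductible already satisfied, so member's share is 20% × $9,697 = $1,939.40. Adding that to $2,261.60 gives $4,201, past the $4,100 cap; member pays only $4,100 − $2,261.60 = $1,838.40.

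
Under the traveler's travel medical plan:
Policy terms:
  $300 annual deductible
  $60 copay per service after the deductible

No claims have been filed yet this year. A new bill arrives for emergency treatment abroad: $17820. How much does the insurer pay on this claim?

$17460

Nothing has been paid toward the $300 deductible, so the first $300 of this charge is applied there.
That leaves $17820 − $300 = $17520 for the copay.
Copay on this service: $60.
So the traveler owes $300 + $60 = $360.
Insurer pays the balance: $17820 − $360 = $17460.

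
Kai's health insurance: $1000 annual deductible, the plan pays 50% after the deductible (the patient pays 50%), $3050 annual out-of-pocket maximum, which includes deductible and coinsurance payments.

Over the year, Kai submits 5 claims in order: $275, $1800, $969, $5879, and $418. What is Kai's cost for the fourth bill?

$1028

Claim 1 ($275): all of it applies to the deductible. Cost to patient: $275. OOP to date $275.
Claim 2 ($1800): $725 finishes the deductible; $1075 goes to coinsurance; patient's 50% is $537.50. Patient owes $1262.50 (running OOP $1537.50).
Claim 3 ($969): deductible already satisfied, so patient's share is 50% × $969 = $484.50. Patient owes $484.50 (running OOP $2022).
Claim 4 ($5879): 50% coinsurance on $5879 = $2939.50. That would push OOP to $4961.50, over the $3050 cap, so patient pays $3050 − $2022 = $1028.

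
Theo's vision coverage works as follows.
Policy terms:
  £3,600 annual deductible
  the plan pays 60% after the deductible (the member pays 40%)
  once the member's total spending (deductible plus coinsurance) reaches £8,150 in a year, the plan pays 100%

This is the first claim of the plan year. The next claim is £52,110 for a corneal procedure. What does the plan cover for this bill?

£43,960

Nothing has been paid toward the £3,600 deductible, so the first £3,600 of this charge is applied there.
That leaves £52,110 − £3,600 = £48,510 for coinsurance.
40% of £48,510 = £19,404 falls to the member.
That puts the member's cost at £3,600 + £19,404 = £23,004 before any cap.
Adding £23,004 to the £0 already spent would give £23,004, which exceeds the £8,150 cap; the member pays just £8,150 − £0 = £8,150.
The insurer covers the remainder: £52,110 − £8,150 = £43,960.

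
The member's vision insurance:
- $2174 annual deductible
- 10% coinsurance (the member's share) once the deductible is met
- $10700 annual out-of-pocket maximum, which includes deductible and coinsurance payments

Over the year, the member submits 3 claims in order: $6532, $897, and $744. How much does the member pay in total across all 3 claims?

$2773.90

#1 ($6532): $2174 finishes the deductible; $4358 goes to coinsurance; 10% of $4358 = $435.80. Cost to member: $2609.80. OOP to date $2609.80.
#2 ($897): 10% coinsurance on $897 = $89.70. Member owes $89.70 (running OOP $2699.50).
#3 ($744): 10% coinsurance on $744 = $74.40. Cost to member: $74.40. OOP to date $2773.90.
Total paid by the member: $2609.80 + $89.70 + $74.40 = $2773.90.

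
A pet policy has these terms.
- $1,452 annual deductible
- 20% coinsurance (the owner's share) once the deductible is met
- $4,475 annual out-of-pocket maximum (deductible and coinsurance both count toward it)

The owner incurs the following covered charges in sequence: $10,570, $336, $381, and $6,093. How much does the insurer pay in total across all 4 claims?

Bill 1, $10,570: $1,452 finishes the deductible; $9,118 goes to coinsurance; coinsurance $9,118 × 20% = $1,823.60. Owner pays $3,275.60; OOP now $3,275.60. Insurer: $10,570 − $3,275.60 = $7,294.40.
Bill 2, $336: deductible met; 20% of $336 = $67.20. Owner pays $67.20; OOP now $3,342.80. Insurer: $336 − $67.20 = $268.80.
Bill 3, $381: deductible already satisfied, so owner's share is 20% × $381 = $76.20. Cost to owner: $76.20. OOP to date $3,419. Plan pays $381 − $76.20 = $304.80.
Bill 4, $6,093: 20% coinsurance on $6,093 = $1,218.60. OOP would hit $4,637.60 > $4,475, so the cap limits the owner to $4,475 − $3,419 = $1,056. Insurer: $6,093 − $1,056 = $5,037.
Insurer total: $7,294.40 + $268.80 + $304.80 + $5,037 = $12,905.

$12,905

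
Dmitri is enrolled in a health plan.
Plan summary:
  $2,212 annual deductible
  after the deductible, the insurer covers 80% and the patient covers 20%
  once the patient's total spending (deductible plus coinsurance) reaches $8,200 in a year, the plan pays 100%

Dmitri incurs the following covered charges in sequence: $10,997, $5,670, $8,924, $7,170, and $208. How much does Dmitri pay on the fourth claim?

Bill 1, $10,997: $2,212 to deductible, leaving $8,785; 20% of $8,785 = $1,757. Patient owes $3,969 (running OOP $3,969).
Bill 2, $5,670: deductible already satisfied, so patient's share is 20% × $5,670 = $1,134. Patient owes $1,134 (running OOP $5,103).
Bill 3, $8,924: 20% coinsurance on $8,924 = $1,784.80. Patient pays $1,784.80; OOP now $6,887.80.
Bill 4, $7,170: 20% coinsurance on $7,170 = $1,434. Adding that to $6,887.80 gives $8,321.80, past the $8,200 cap; patient pays only $8,200 − $6,887.80 = $1,312.20.

$1,312.20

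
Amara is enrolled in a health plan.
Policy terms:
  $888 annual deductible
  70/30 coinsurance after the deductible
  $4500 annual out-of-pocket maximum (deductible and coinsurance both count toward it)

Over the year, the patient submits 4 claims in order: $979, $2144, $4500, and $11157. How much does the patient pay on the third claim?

$1350

Claim 1 — $979: deductible takes $888, $91 remains; patient's 30% is $27.30. Patient pays $915.30; OOP now $915.30.
Claim 2 — $2144: deductible already satisfied, so patient's share is 30% × $2144 = $643.20. Cost to patient: $643.20. OOP to date $1558.50.
Claim 3 — $4500: deductible met; 30% of $4500 = $1350. Cost to patient: $1350. OOP to date $2908.50.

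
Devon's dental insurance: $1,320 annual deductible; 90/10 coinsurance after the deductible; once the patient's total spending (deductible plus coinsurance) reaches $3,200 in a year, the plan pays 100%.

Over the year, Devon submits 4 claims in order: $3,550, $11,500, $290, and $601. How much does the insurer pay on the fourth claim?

$540.90

Claim 1 — $3,550: $1,320 finishes the deductible; $2,230 goes to coinsurance; coinsurance $2,230 × 10% = $223. Patient owes $1,543 (running OOP $1,543). Insurer: $3,550 − $1,543 = $2,007.
Claim 2 — $11,500: 10% coinsurance on $11,500 = $1,150. Cost to patient: $1,150. OOP to date $2,693. Plan pays $11,500 − $1,150 = $10,350.
Claim 3 — $290: deductible already satisfied, so patient's share is 10% × $290 = $29. Patient pays $29; OOP now $2,722. Insurer: $290 − $29 = $261.
Claim 4 — $601: 10% coinsurance on $601 = $60.10. Patient owes $60.10 (running OOP $2,782.10). Plan pays $601 − $60.10 = $540.90.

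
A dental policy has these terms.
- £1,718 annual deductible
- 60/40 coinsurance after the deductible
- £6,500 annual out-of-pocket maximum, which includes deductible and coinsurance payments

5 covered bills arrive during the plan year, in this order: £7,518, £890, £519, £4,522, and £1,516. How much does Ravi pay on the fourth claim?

£1,808.80

Claim 1 — £7,518: £1,718 to deductible, leaving £5,800; patient's 40% is £2,320. Patient pays £4,038; OOP now £4,038.
Claim 2 — £890: deductible already satisfied, so patient's share is 40% × £890 = £356. Patient pays £356; OOP now £4,394.
Claim 3 — £519: deductible met; 40% of £519 = £207.60. Cost to patient: £207.60. OOP to date £4,601.60.
Claim 4 — £4,522: deductible already satisfied, so patient's share is 40% × £4,522 = £1,808.80. Patient owes £1,808.80 (running OOP £6,410.40).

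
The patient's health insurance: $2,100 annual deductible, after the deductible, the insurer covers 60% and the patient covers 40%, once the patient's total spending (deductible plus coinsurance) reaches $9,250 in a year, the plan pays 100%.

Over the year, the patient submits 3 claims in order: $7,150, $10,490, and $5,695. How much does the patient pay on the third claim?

#1 ($7,150): deductible takes $2,100, $5,050 remains; patient's 40% is $2,020. Patient owes $4,120 (running OOP $4,120).
#2 ($10,490): deductible met; 40% of $10,490 = $4,196. Patient owes $4,196 (running OOP $8,316).
#3 ($5,695): deductible met; 40% of $5,695 = $2,278. Adding that to $8,316 gives $10,594, past the $9,250 cap; patient pays only $9,250 − $8,316 = $934.

$934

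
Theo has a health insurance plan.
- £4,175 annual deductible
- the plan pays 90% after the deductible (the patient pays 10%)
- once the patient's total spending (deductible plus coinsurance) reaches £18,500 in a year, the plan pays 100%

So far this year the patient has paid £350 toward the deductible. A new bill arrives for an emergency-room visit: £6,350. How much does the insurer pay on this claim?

Remaining deductible: £4,175 − £350 = £3,825.
The remaining £2,525 (= £6,350 − £3,825) moves to coinsurance.
Patient's 10% share of £2,525 is £252.50.
That puts the patient's cost at £3,825 + £252.50 = £4,077.50 before any cap.
Cumulative spending £350 + £4,077.50 = £4,427.50 stays under the £18,500 maximum.
The insurer covers the remainder: £6,350 − £4,077.50 = £2,272.50.

£2,272.50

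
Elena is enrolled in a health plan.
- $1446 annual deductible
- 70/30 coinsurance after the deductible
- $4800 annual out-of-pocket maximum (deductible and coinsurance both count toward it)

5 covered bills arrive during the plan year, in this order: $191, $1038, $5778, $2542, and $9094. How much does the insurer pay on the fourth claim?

Claim 1 ($191): entire amount goes to the deductible. Patient owes $191 (running OOP $191). Insurer: $191 − $191 = $0.
Claim 2 ($1038): all of it applies to the deductible. Cost to patient: $1038. OOP to date $1229. Plan pays $1038 − $1038 = $0.
Claim 3 ($5778): deductible takes $217, $5561 remains; coinsurance $5561 × 30% = $1668.30. Patient owes $1885.30 (running OOP $3114.30). Insurer: $5778 − $1885.30 = $3892.70.
Claim 4 ($2542): deductible met; 30% of $2542 = $762.60. Patient owes $762.60 (running OOP $3876.90). Plan pays $2542 − $762.60 = $1779.40.

$1779.40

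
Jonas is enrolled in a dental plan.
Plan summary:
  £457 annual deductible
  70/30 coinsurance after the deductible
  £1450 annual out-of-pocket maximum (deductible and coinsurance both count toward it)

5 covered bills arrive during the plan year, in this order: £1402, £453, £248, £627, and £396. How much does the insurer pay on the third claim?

£173.60

#1 (£1402): £457 to deductible, leaving £945; patient's 30% is £283.50. Patient owes £740.50 (running OOP £740.50). Plan pays £1402 − £740.50 = £661.50.
#2 (£453): deductible met; 30% of £453 = £135.90. Patient pays £135.90; OOP now £876.40. Insurer: £453 − £135.90 = £317.10.
#3 (£248): deductible met; 30% of £248 = £74.40. Cost to patient: £74.40. OOP to date £950.80. Plan pays £248 − £74.40 = £173.60.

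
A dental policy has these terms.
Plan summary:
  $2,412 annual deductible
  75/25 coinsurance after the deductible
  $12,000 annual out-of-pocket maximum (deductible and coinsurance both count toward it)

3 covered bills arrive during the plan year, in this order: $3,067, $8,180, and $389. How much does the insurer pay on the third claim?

#1 ($3,067): $2,412 to deductible, leaving $655; 25% of $655 = $163.75. Patient owes $2,575.75 (running OOP $2,575.75). Insurer: $3,067 − $2,575.75 = $491.25.
#2 ($8,180): deductible met; 25% of $8,180 = $2,045. Patient owes $2,045 (running OOP $4,620.75). Insurer: $8,180 − $2,045 = $6,135.
#3 ($389): deductible already satisfied, so patient's share is 25% × $389 = $97.25. Patient owes $97.25 (running OOP $4,718). Insurer: $389 − $97.25 = $291.75.

$291.75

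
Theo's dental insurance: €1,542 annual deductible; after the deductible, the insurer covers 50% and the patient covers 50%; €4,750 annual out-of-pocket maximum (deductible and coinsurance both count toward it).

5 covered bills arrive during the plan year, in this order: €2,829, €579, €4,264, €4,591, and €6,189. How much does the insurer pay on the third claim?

#1 (€2,829): deductible takes €1,542, €1,287 remains; 50% of €1,287 = €643.50. Patient owes €2,185.50 (running OOP €2,185.50). Plan pays €2,829 − €2,185.50 = €643.50.
#2 (€579): 50% coinsurance on €579 = €289.50. Patient pays €289.50; OOP now €2,475. Plan pays €579 − €289.50 = €289.50.
#3 (€4,264): deductible already satisfied, so patient's share is 50% × €4,264 = €2,132. Cost to patient: €2,132. OOP to date €4,607. Plan pays €4,264 − €2,132 = €2,132.

€2,132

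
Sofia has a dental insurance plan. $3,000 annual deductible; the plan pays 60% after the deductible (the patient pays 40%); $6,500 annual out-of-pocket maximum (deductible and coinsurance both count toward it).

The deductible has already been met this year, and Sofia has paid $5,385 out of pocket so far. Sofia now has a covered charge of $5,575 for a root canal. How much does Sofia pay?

With the deductible met, the entire $5,575 is subject to coinsurance.
Coinsurance: $5,575 × 40% = $2,230.
Year-to-date out-of-pocket would reach $5,385 + $2,230 = $7,615, above the $6,500 maximum, so the patient pays only $6,500 − $5,385 = $1,115.

$1,115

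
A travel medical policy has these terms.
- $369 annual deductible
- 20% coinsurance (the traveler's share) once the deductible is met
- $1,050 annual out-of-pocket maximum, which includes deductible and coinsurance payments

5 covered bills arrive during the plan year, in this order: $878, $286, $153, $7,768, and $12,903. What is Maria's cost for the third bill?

Claim 1 — $878: deductible takes $369, $509 remains; traveler's 20% is $101.80. Cost to traveler: $470.80. OOP to date $470.80.
Claim 2 — $286: deductible met; 20% of $286 = $57.20. Traveler pays $57.20; OOP now $528.
Claim 3 — $153: 20% coinsurance on $153 = $30.60. Traveler pays $30.60; OOP now $558.60.

$30.60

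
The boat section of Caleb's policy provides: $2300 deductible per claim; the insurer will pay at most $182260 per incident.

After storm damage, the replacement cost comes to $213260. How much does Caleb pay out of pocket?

Less the $2300 deductible: $213260 − $2300 = $210960.
The $182260 per-incident cap binds; insurer pays $182260.
The owner bears the rest of the original loss: $213260 − $182260 = $31000.

$31000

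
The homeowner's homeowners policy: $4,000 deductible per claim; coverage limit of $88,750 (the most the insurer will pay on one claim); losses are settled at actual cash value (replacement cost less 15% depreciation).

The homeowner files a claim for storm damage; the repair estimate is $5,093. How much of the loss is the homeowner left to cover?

$4,763.95

Depreciate 15%: the covered value is $5,093 × 0.85 = $4,329.05.
Less the $4,000 deductible: $4,329.05 − $4,000 = $329.05.
That's under the $88,750 cap, so the insurer reimburses the full $329.05.
The homeowner bears the rest of the original loss: $5,093 − $329.05 = $4,763.95.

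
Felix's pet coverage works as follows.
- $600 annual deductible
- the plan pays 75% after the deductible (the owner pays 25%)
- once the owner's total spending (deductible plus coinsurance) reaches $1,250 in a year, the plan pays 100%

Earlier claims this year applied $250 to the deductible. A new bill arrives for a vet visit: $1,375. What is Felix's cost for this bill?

$250 of the $600 deductible is already met, leaving $350.
That leaves $1,375 − $350 = $1,025 for coinsurance.
25% of $1,025 = $256.25 falls to the owner.
That puts the owner's cost at $350 + $256.25 = $606.25 before any cap.
Year-to-date out-of-pocket becomes $250 + $606.25 = $856.25, still under the $1,250 maximum, so no cap applies.

$606.25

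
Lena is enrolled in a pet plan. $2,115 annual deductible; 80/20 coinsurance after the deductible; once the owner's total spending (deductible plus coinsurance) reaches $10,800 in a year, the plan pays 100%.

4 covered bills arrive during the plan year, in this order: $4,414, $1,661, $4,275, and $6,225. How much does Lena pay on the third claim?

Bill 1, $4,414: $2,115 to deductible, leaving $2,299; owner's 20% is $459.80. Owner pays $2,574.80; OOP now $2,574.80.
Bill 2, $1,661: deductible met; 20% of $1,661 = $332.20. Owner pays $332.20; OOP now $2,907.
Bill 3, $4,275: deductible already satisfied, so owner's share is 20% × $4,275 = $855. Owner owes $855 (running OOP $3,762).

$855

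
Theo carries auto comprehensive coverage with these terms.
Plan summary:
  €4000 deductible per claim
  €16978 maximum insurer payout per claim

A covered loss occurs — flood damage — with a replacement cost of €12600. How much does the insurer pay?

€8600

Less the €4000 deductible: €12600 − €4000 = €8600.
€8600 ≤ €16978, so the limit doesn't bind; insurer pays €8600.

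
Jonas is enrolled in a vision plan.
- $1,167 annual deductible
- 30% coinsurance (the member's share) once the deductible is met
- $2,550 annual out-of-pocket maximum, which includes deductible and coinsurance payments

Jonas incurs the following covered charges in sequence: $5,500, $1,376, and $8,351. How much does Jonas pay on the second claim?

Claim 1 — $5,500: deductible takes $1,167, $4,333 remains; coinsurance $4,333 × 30% = $1,299.90. Cost to member: $2,466.90. OOP to date $2,466.90.
Claim 2 — $1,376: deductible already satisfied, so member's share is 30% × $1,376 = $412.80. That would push OOP to $2,879.70, over the $2,550 cap, so member pays $2,550 − $2,466.90 = $83.10.

$83.10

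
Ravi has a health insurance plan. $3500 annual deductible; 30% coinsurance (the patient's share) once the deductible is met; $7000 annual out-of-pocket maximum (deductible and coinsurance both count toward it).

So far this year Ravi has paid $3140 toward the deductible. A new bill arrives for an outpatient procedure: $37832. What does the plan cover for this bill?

$33972

$3140 of the $3500 deductible is already met, leaving $360.
After the $360 deductible portion, $37832 − $360 = $37472 is subject to coinsurance.
Coinsurance: $37472 × 30% = $11241.60.
Patient responsibility before any cap: $360 + $11241.60 = $11601.60.
Year-to-date out-of-pocket would reach $3140 + $11601.60 = $14741.60, above the $7000 maximum, so the patient pays only $7000 − $3140 = $3860.
The insurer covers the remainder: $37832 − $3860 = $33972.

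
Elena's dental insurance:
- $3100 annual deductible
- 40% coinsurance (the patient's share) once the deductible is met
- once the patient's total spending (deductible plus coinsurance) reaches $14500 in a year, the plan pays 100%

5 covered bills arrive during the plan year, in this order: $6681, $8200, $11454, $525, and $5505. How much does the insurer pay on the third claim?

#1 ($6681): $3100 to deductible, leaving $3581; coinsurance $3581 × 40% = $1432.40. Patient owes $4532.40 (running OOP $4532.40). Plan pays $6681 − $4532.40 = $2148.60.
#2 ($8200): deductible already satisfied, so patient's share is 40% × $8200 = $3280. Patient owes $3280 (running OOP $7812.40). Insurer: $8200 − $3280 = $4920.
#3 ($11454): deductible already satisfied, so patient's share is 40% × $11454 = $4581.60. Cost to patient: $4581.60. OOP to date $12394. Insurer: $11454 − $4581.60 = $6872.40.

$6872.40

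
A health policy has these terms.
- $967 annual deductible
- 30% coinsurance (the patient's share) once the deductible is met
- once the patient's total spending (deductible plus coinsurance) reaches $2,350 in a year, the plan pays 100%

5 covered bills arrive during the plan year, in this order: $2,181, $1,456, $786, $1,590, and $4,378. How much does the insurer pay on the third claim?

$550.20

Claim 1 — $2,181: $967 finishes the deductible; $1,214 goes to coinsurance; coinsurance $1,214 × 30% = $364.20. Patient owes $1,331.20 (running OOP $1,331.20). Insurer: $2,181 − $1,331.20 = $849.80.
Claim 2 — $1,456: deductible already satisfied, so patient's share is 30% × $1,456 = $436.80. Patient pays $436.80; OOP now $1,768. Insurer: $1,456 − $436.80 = $1,019.20.
Claim 3 — $786: deductible met; 30% of $786 = $235.80. Patient owes $235.80 (running OOP $2,003.80). Insurer: $786 − $235.80 = $550.20.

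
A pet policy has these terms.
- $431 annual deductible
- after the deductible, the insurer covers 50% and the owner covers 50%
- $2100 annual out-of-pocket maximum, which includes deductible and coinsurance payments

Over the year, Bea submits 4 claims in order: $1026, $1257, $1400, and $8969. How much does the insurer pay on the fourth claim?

$8926

#1 ($1026): $431 to deductible, leaving $595; 50% of $595 = $297.50. Cost to owner: $728.50. OOP to date $728.50. Plan pays $1026 − $728.50 = $297.50.
#2 ($1257): 50% coinsurance on $1257 = $628.50. Owner owes $628.50 (running OOP $1357). Insurer: $1257 − $628.50 = $628.50.
#3 ($1400): deductible met; 50% of $1400 = $700. Owner owes $700 (running OOP $2057). Plan pays $1400 − $700 = $700.
#4 ($8969): deductible already satisfied, so owner's share is 50% × $8969 = $4484.50. OOP would hit $6541.50 > $2100, so the cap limits the owner to $2100 − $2057 = $43. Plan pays $8969 − $43 = $8926.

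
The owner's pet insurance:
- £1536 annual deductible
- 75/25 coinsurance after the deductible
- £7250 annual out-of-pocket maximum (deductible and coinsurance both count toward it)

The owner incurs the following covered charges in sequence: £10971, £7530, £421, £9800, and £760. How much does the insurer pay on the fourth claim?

Bill 1, £10971: £1536 finishes the deductible; £9435 goes to coinsurance; coinsurance £9435 × 25% = £2358.75. Cost to owner: £3894.75. OOP to date £3894.75. Plan pays £10971 − £3894.75 = £7076.25.
Bill 2, £7530: 25% coinsurance on £7530 = £1882.50. Cost to owner: £1882.50. OOP to date £5777.25. Insurer: £7530 − £1882.50 = £5647.50.
Bill 3, £421: deductible already satisfied, so owner's share is 25% × £421 = £105.25. Owner owes £105.25 (running OOP £5882.50). Insurer: £421 − £105.25 = £315.75.
Bill 4, £9800: deductible met; 25% of £9800 = £2450. Adding that to £5882.50 gives £8332.50, past the £7250 cap; owner pays only £7250 − £5882.50 = £1367.50. Plan pays £9800 − £1367.50 = £8432.50.

£8432.50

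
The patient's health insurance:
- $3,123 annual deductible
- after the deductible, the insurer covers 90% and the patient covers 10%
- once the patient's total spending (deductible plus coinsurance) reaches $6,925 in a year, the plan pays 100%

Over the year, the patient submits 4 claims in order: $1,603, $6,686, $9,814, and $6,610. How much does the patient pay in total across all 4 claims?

Claim 1 — $1,603: all of it applies to the deductible. Patient pays $1,603; OOP now $1,603.
Claim 2 — $6,686: $1,520 to deductible, leaving $5,166; patient's 10% is $516.60. Patient pays $2,036.60; OOP now $3,639.60.
Claim 3 — $9,814: deductible already satisfied, so patient's share is 10% × $9,814 = $981.40. Patient pays $981.40; OOP now $4,621.
Claim 4 — $6,610: deductible met; 10% of $6,610 = $661. Cost to patient: $661. OOP to date $5,282.
Summing the patient's payments: $1,603 + $2,036.60 + $981.40 + $661 = $5,282.

$5,282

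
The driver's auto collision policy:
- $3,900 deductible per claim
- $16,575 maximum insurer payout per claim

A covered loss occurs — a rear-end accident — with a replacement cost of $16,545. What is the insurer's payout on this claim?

$12,645

Subtract the deductible: $16,545 − $3,900 = $12,645.
$12,645 ≤ $16,575, so the limit doesn't bind; insurer pays $12,645.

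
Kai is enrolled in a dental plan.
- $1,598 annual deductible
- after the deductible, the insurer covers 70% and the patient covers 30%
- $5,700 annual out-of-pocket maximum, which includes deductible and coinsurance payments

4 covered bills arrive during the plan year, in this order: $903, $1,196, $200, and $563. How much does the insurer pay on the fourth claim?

Claim 1 — $903: fully absorbed by the deductible. Patient pays $903; OOP now $903. Plan pays $903 − $903 = $0.
Claim 2 — $1,196: $695 finishes the deductible; $501 goes to coinsurance; patient's 30% is $150.30. Patient pays $845.30; OOP now $1,748.30. Plan pays $1,196 − $845.30 = $350.70.
Claim 3 — $200: deductible already satisfied, so patient's share is 30% × $200 = $60. Patient owes $60 (running OOP $1,808.30). Insurer: $200 − $60 = $140.
Claim 4 — $563: 30% coinsurance on $563 = $168.90. Patient pays $168.90; OOP now $1,977.20. Plan pays $563 − $168.90 = $394.10.

$394.10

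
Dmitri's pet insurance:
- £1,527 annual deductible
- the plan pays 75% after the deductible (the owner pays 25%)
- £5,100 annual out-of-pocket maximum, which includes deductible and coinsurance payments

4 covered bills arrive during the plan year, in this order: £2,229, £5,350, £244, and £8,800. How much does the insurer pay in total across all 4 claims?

£11,523

#1 (£2,229): £1,527 to deductible, leaving £702; 25% of £702 = £175.50. Cost to owner: £1,702.50. OOP to date £1,702.50. Insurer: £2,229 − £1,702.50 = £526.50.
#2 (£5,350): deductible met; 25% of £5,350 = £1,337.50. Cost to owner: £1,337.50. OOP to date £3,040. Insurer: £5,350 − £1,337.50 = £4,012.50.
#3 (£244): 25% coinsurance on £244 = £61. Cost to owner: £61. OOP to date £3,101. Plan pays £244 − £61 = £183.
#4 (£8,800): deductible met; 25% of £8,800 = £2,200. That would push OOP to £5,301, over the £5,100 cap, so owner pays £5,100 − £3,101 = £1,999. Plan pays £8,800 − £1,999 = £6,801.
Insurer total = bills − owner's total = £16,623 − £5,100 = £11,523.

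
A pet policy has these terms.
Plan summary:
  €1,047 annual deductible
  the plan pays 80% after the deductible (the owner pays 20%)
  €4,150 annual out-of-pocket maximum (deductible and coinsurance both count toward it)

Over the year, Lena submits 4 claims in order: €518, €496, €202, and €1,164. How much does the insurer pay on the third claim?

Bill 1, €518: fully absorbed by the deductible. Owner pays €518; OOP now €518. Plan pays €518 − €518 = €0.
Bill 2, €496: all of it applies to the deductible. Cost to owner: €496. OOP to date €1,014. Plan pays €496 − €496 = €0.
Bill 3, €202: deductible takes €33, €169 remains; coinsurance €169 × 20% = €33.80. Cost to owner: €66.80. OOP to date €1,080.80. Plan pays €202 − €66.80 = €135.20.

€135.20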